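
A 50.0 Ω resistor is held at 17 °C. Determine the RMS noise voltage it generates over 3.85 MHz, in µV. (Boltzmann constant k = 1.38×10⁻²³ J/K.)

1.76 µV

T = 17 °C + 273.15 = 290.15 K
V_n = √(4kTRB)
4kTRB = 4 × 1.38×10⁻²³ × 290.15 × 5.00×10¹ × 3.85×10⁶ = 3.08×10⁻¹² V²
V_n = √(3.08×10⁻¹²) = 1.76×10⁻⁶ V = 1.76 µV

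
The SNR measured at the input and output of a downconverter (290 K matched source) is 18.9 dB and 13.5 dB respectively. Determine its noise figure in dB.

NF (dB) = SNR_in(dB) − SNR_out(dB) when the source is at T₀
NF = 18.9 − 13.5 = 5.4 dB

5.4 dB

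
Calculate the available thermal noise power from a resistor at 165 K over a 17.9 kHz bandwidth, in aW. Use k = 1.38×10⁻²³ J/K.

40.8 aW

P_n = kTB = 1.38×10⁻²³ × 165 × 1.79×10⁴ = 4.08×10⁻¹⁷ W = 40.8 aW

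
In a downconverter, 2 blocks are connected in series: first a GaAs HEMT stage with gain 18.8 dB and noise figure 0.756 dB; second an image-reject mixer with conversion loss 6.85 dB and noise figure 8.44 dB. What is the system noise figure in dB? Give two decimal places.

1.03 dB

Convert to linear (a loss of L dB is a gain of −L dB): F_i = 10^(NF_i/10), G_i = 10^(G_i,dB/10)
  Stage 1: F_1 = 10^(0.756/10) = 1.190, G_1 = 10^(18.8/10) = 75.86
  Stage 2: F_2 = 10^(8.44/10) = 6.982, G_2 = 10^(−6.85/10) = 0.2065
Friis cascade:
  F = 1.190 + (6.982 − 1)/75.86 = 1.269
NF = 10 log₁₀(1.269) = 1.03 dB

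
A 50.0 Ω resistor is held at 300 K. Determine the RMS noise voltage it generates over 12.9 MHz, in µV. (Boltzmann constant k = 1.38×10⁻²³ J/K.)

3.27 µV

V_n = √(4kTRB)
4kTRB = 4 × 1.38×10⁻²³ × 300 × 5.00×10¹ × 1.29×10⁷ = 1.07×10⁻¹¹ V²
V_n = √(1.07×10⁻¹¹) = 3.27×10⁻⁶ V = 3.27 µV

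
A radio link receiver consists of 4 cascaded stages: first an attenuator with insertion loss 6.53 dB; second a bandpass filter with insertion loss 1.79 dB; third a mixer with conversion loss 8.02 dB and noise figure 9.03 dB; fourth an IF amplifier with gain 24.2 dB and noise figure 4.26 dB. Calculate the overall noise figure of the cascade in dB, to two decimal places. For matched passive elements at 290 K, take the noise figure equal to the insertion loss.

Convert to linear (a loss of L dB is a gain of −L dB): F_i = 10^(NF_i/10), G_i = 10^(G_i,dB/10)
  Stage 1: F_1 = 10^(6.53/10) = 4.498, G_1 = 10^(−6.53/10) = 0.2223
  Stage 2: F_2 = 10^(1.79/10) = 1.510, G_2 = 10^(−1.79/10) = 0.6622
  Stage 3: F_3 = 10^(9.03/10) = 7.998, G_3 = 10^(−8.02/10) = 0.1578
  Stage 4: F_4 = 10^(4.26/10) = 2.667, G_4 = 10^(24.2/10) = 263.0
Friis cascade:
  F = 4.498 + (1.510 − 1)/0.2223 + (7.998 − 1)/0.1472 + (2.667 − 1)/0.02323 = 126.1
NF = 10 log₁₀(126.1) = 21.01 dB

21.01 dB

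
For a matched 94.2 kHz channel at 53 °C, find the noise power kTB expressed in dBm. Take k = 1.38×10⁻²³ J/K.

−123.7 dBm

T = 53 °C + 273.15 = 326.15 K
P_n = kTB = 1.38×10⁻²³ × 326.15 × 9.42×10⁴ = 4.24×10⁻¹⁶ W
In dBm: 10 log₁₀(4.24×10⁻¹⁶ / 10⁻³) = −123.7 dBm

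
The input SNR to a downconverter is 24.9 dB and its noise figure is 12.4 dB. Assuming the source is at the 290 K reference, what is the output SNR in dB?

By definition F = SNR_in/SNR_out, so in dB: SNR_out = SNR_in − NF
SNR_out = 24.9 − 12.4 = 12.5 dB

12.5 dB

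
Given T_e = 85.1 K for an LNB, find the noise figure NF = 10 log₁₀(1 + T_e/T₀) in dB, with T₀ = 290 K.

1.12 dB

F = 1 + T_e/T₀ = 1 + 85.1/290 = 1.29345
NF = 10 log₁₀(1.29345) = 1.12 dB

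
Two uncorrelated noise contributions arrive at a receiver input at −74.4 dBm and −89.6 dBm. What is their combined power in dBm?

Convert to linear, add, convert back:
P₁ = 3.63×10⁻¹¹ W, P₂ = 1.10×10⁻¹² W
P_tot = 3.74×10⁻¹¹ W → 10 log₁₀(P_tot / 10⁻³) = −74.3 dBm

−74.3 dBm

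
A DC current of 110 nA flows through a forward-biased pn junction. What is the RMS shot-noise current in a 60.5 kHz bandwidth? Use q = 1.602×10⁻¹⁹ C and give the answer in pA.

46.2 pA

I_n = √(2qI·B)
2qI·B = 2 × 1.602×10⁻¹⁹ × 1.10×10⁻⁷ × 6.05×10⁴ = 2.13×10⁻²¹ A²
I_n = √(2.13×10⁻²¹) = 4.62×10⁻¹¹ A = 46.2 pA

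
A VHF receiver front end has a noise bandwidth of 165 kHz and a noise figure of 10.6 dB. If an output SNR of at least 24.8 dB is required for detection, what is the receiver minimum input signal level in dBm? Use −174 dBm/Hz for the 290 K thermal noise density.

Sensitivity = −174 + 10 log₁₀(B) + NF + SNR_min
= −174 + 52.17 + 10.6 + 24.8
= −86.43 dBm → −86.4 dBm

−86.4 dBm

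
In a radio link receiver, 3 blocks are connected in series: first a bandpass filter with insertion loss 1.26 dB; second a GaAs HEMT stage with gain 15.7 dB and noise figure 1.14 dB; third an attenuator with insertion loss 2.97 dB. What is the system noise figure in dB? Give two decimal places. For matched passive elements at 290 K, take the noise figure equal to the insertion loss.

Convert to linear (a loss of L dB is a gain of −L dB): F_i = 10^(NF_i/10), G_i = 10^(G_i,dB/10)
  Stage 1: F_1 = 10^(1.26/10) = 1.337, G_1 = 10^(−1.26/10) = 0.7482
  Stage 2: F_2 = 10^(1.14/10) = 1.300, G_2 = 10^(15.7/10) = 37.15
  Stage 3: F_3 = 10^(2.97/10) = 1.982, G_3 = 10^(−2.97/10) = 0.5047
Friis cascade:
  F = 1.337 + (1.300 − 1)/0.7482 + (1.982 − 1)/27.80 = 1.773
NF = 10 log₁₀(1.773) = 2.49 dB

2.49 dB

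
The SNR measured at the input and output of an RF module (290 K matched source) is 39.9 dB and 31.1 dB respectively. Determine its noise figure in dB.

8.8 dB

NF (dB) = SNR_in(dB) − SNR_out(dB) when the source is at T₀
NF = 39.9 − 31.1 = 8.8 dB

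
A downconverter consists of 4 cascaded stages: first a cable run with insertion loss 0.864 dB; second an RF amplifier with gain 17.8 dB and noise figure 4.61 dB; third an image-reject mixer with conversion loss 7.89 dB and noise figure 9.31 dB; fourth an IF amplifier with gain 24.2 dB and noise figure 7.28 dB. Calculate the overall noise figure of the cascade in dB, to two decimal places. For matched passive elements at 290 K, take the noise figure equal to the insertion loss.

6.25 dB

Convert to linear (a loss of L dB is a gain of −L dB): F_i = 10^(NF_i/10), G_i = 10^(G_i,dB/10)
  Stage 1: F_1 = 10^(0.864/10) = 1.220, G_1 = 10^(−0.864/10) = 0.8196
  Stage 2: F_2 = 10^(4.61/10) = 2.891, G_2 = 10^(17.8/10) = 60.26
  Stage 3: F_3 = 10^(9.31/10) = 8.531, G_3 = 10^(−7.89/10) = 0.1626
  Stage 4: F_4 = 10^(7.28/10) = 5.346, G_4 = 10^(24.2/10) = 263.0
Friis cascade:
  F = 1.220 + (2.891 − 1)/0.8196 + (8.531 − 1)/49.39 + (5.346 − 1)/8.028 = 4.221
NF = 10 log₁₀(4.221) = 6.25 dB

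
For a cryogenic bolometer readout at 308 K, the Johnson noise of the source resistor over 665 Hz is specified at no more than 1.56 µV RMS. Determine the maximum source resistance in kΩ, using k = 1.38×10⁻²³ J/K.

215 kΩ

Johnson–Nyquist: V_n = √(4kTRB) ⇒ R = V_n² / (4kTB)
4kTB = 4 × 1.38×10⁻²³ × 308 × 6.65×10² = 1.13×10⁻¹⁷
R = (1.56×10⁻⁶)² / 1.13×10⁻¹⁷ = 2.15×10⁵ Ω = 215 kΩ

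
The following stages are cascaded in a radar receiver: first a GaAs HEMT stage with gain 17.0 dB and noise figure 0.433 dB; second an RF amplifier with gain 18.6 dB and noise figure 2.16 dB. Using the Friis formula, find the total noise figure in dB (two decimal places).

0.48 dB

Convert to linear (a loss of L dB is a gain of −L dB): F_i = 10^(NF_i/10), G_i = 10^(G_i,dB/10)
  Stage 1: F_1 = 10^(0.433/10) = 1.105, G_1 = 10^(17.0/10) = 50.12
  Stage 2: F_2 = 10^(2.16/10) = 1.644, G_2 = 10^(18.6/10) = 72.44
Friis cascade:
  F = 1.105 + (1.644 − 1)/50.12 = 1.118
NF = 10 log₁₀(1.118) = 0.48 dB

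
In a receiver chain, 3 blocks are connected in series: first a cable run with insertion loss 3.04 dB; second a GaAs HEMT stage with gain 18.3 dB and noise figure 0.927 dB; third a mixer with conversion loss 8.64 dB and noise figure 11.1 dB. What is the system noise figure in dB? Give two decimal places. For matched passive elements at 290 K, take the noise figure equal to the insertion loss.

Convert to linear (a loss of L dB is a gain of −L dB): F_i = 10^(NF_i/10), G_i = 10^(G_i,dB/10)
  Stage 1: F_1 = 10^(3.04/10) = 2.014, G_1 = 10^(−3.04/10) = 0.4966
  Stage 2: F_2 = 10^(0.927/10) = 1.238, G_2 = 10^(18.3/10) = 67.61
  Stage 3: F_3 = 10^(11.1/10) = 12.88, G_3 = 10^(−8.64/10) = 0.1368
Friis cascade:
  F = 2.014 + (1.238 − 1)/0.4966 + (12.88 − 1)/33.57 = 2.847
NF = 10 log₁₀(2.847) = 4.54 dB

4.54 dB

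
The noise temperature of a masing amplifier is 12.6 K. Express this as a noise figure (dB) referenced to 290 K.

F = 1 + T_e/T₀ = 1 + 12.6/290 = 1.04345
NF = 10 log₁₀(1.04345) = 0.185 dB

0.185 dB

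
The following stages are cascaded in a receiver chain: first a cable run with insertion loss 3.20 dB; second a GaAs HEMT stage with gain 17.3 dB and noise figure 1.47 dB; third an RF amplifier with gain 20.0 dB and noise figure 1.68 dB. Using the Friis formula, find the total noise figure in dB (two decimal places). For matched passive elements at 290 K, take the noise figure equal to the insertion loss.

Convert to linear (a loss of L dB is a gain of −L dB): F_i = 10^(NF_i/10), G_i = 10^(G_i,dB/10)
  Stage 1: F_1 = 10^(3.20/10) = 2.089, G_1 = 10^(−3.20/10) = 0.4786
  Stage 2: F_2 = 10^(1.47/10) = 1.403, G_2 = 10^(17.3/10) = 53.70
  Stage 3: F_3 = 10^(1.68/10) = 1.472, G_3 = 10^(20.0/10) = 100.0
Friis cascade:
  F = 2.089 + (1.403 − 1)/0.4786 + (1.472 − 1)/25.70 = 2.949
NF = 10 log₁₀(2.949) = 4.70 dB

4.70 dB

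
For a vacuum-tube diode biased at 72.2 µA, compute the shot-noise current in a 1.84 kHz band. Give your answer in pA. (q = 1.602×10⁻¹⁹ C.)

I_n = √(2qI·B)
2qI·B = 2 × 1.602×10⁻¹⁹ × 7.22×10⁻⁵ × 1.84×10³ = 4.26×10⁻²⁰ A²
I_n = √(4.26×10⁻²⁰) = 2.06×10⁻¹⁰ A = 206 pA

206 pA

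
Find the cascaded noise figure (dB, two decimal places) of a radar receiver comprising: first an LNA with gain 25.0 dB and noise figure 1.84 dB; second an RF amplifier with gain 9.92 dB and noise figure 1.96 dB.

Convert to linear (a loss of L dB is a gain of −L dB): F_i = 10^(NF_i/10), G_i = 10^(G_i,dB/10)
  Stage 1: F_1 = 10^(1.84/10) = 1.528, G_1 = 10^(25.0/10) = 316.2
  Stage 2: F_2 = 10^(1.96/10) = 1.570, G_2 = 10^(9.92/10) = 9.817
Friis cascade:
  F = 1.528 + (1.570 − 1)/316.2 = 1.529
NF = 10 log₁₀(1.529) = 1.85 dB

1.85 dB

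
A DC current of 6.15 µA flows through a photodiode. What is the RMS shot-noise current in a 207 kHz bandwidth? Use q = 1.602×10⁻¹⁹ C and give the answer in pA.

639 pA

I_n = √(2qI·B)
2qI·B = 2 × 1.602×10⁻¹⁹ × 6.15×10⁻⁶ × 2.07×10⁵ = 4.08×10⁻¹⁹ A²
I_n = √(4.08×10⁻¹⁹) = 6.39×10⁻¹⁰ A = 639 pA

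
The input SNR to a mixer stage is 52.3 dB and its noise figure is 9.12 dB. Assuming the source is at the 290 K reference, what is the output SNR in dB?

43.18 dB

By definition F = SNR_in/SNR_out, so in dB: SNR_out = SNR_in − NF
SNR_out = 52.3 − 9.12 = 43.18 dB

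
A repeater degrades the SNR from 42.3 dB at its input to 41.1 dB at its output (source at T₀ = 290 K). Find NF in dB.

NF (dB) = SNR_in(dB) − SNR_out(dB) when the source is at T₀
NF = 42.3 − 41.1 = 1.2 dB

1.2 dB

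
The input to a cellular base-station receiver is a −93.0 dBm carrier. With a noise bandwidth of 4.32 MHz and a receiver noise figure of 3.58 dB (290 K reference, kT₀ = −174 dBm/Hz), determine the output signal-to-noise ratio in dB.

Noise floor: N = −174 + 10 log₁₀(B) + NF
10 log₁₀(4.32×10⁶) = 66.35 dB
N = −174 + 66.35 + 3.58 = −104.07 dBm
SNR = P_sig − N = −93.0 − (−104.07) = 11.07 dB → 11.1 dB

11.1 dB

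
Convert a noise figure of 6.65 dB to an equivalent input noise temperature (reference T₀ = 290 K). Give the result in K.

F = 10^(6.65/10) = 4.62381
T_e = (F − 1)·T₀ = (4.62381 − 1) × 290 = 1051 K

1051 K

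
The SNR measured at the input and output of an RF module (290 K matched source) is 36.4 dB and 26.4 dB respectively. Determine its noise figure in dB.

NF (dB) = SNR_in(dB) − SNR_out(dB) when the source is at T₀
NF = 36.4 − 26.4 = 10.0 dB

10.0 dB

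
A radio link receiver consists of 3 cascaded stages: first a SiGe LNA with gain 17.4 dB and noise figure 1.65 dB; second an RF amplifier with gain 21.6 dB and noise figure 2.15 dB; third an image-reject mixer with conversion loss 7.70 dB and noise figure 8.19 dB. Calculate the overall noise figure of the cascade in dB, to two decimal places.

1.69 dB

Convert to linear (a loss of L dB is a gain of −L dB): F_i = 10^(NF_i/10), G_i = 10^(G_i,dB/10)
  Stage 1: F_1 = 10^(1.65/10) = 1.462, G_1 = 10^(17.4/10) = 54.95
  Stage 2: F_2 = 10^(2.15/10) = 1.641, G_2 = 10^(21.6/10) = 144.5
  Stage 3: F_3 = 10^(8.19/10) = 6.592, G_3 = 10^(−7.70/10) = 0.1698
Friis cascade:
  F = 1.462 + (1.641 − 1)/54.95 + (6.592 − 1)/7943 = 1.475
NF = 10 log₁₀(1.475) = 1.69 dB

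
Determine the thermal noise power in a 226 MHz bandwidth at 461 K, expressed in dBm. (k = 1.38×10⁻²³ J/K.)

P_n = kTB = 1.38×10⁻²³ × 461 × 2.26×10⁸ = 1.44×10⁻¹² W
In dBm: 10 log₁₀(1.44×10⁻¹² / 10⁻³) = −88.4 dBm

−88.4 dBm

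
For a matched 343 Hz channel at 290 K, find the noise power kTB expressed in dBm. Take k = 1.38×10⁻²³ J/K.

−148.6 dBm

P_n = kTB = 1.38×10⁻²³ × 290 × 3.43×10² = 1.37×10⁻¹⁸ W
In dBm: 10 log₁₀(1.37×10⁻¹⁸ / 10⁻³) = −148.6 dBm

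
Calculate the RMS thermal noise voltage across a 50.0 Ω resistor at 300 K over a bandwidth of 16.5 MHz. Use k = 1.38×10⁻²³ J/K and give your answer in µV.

V_n = √(4kTRB)
4kTRB = 4 × 1.38×10⁻²³ × 300 × 5.00×10¹ × 1.65×10⁷ = 1.37×10⁻¹¹ V²
V_n = √(1.37×10⁻¹¹) = 3.70×10⁻⁶ V = 3.70 µV

3.70 µV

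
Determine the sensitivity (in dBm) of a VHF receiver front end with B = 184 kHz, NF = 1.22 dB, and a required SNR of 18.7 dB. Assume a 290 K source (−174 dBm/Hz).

Sensitivity = −174 + 10 log₁₀(B) + NF + SNR_min
= −174 + 52.65 + 1.22 + 18.7
= −101.43 dBm → −101.4 dBm

−101.4 dBm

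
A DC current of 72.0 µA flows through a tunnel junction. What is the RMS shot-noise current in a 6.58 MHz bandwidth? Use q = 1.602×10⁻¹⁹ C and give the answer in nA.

12.3 nA

I_n = √(2qI·B)
2qI·B = 2 × 1.602×10⁻¹⁹ × 7.20×10⁻⁵ × 6.58×10⁶ = 1.52×10⁻¹⁶ A²
I_n = √(1.52×10⁻¹⁶) = 1.23×10⁻⁸ A = 12.3 nA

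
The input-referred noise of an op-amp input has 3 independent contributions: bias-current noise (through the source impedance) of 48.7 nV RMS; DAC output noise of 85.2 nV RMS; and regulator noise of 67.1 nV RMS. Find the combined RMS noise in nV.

119 nV

Uncorrelated sources add in power (mean-square): V_tot = √(ΣV_i²)
V_tot = √[(4.87×10⁻⁸)² + (8.52×10⁻⁸)² + (6.71×10⁻⁸)²] = 1.19×10⁻⁷ V = 119 nV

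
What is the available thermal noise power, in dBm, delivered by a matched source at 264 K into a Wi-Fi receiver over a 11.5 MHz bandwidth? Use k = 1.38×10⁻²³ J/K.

−103.8 dBm

P_n = kTB = 1.38×10⁻²³ × 264 × 1.15×10⁷ = 4.19×10⁻¹⁴ W
In dBm: 10 log₁₀(4.19×10⁻¹⁴ / 10⁻³) = −103.8 dBm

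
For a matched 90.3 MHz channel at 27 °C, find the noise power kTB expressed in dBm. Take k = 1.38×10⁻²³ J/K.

T = 27 °C + 273.15 = 300.15 K
P_n = kTB = 1.38×10⁻²³ × 300.15 × 9.03×10⁷ = 3.74×10⁻¹³ W
In dBm: 10 log₁₀(3.74×10⁻¹³ / 10⁻³) = −94.3 dBm

−94.3 dBm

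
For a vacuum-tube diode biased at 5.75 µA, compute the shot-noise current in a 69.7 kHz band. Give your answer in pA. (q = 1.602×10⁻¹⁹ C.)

I_n = √(2qI·B)
2qI·B = 2 × 1.602×10⁻¹⁹ × 5.75×10⁻⁶ × 6.97×10⁴ = 1.28×10⁻¹⁹ A²
I_n = √(1.28×10⁻¹⁹) = 3.58×10⁻¹⁰ A = 358 pA

358 pA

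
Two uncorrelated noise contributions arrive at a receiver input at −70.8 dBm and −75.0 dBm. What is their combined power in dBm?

Convert to linear, add, convert back:
P₁ = 8.32×10⁻¹¹ W, P₂ = 3.16×10⁻¹¹ W
P_tot = 1.15×10⁻¹⁰ W → 10 log₁₀(P_tot / 10⁻³) = −69.4 dBm

−69.4 dBm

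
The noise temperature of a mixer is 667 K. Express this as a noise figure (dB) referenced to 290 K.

F = 1 + T_e/T₀ = 1 + 667/290 = 3.3
NF = 10 log₁₀(3.3) = 5.19 dB

5.19 dB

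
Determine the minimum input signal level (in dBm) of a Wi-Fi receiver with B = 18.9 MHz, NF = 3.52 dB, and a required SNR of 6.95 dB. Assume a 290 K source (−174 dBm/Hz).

Sensitivity = −174 + 10 log₁₀(B) + NF + SNR_min
= −174 + 72.76 + 3.52 + 6.95
= −90.77 dBm → −90.8 dBm

−90.8 dBm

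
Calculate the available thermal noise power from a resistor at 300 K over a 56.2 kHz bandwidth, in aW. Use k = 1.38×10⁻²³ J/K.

233 aW

P_n = kTB = 1.38×10⁻²³ × 300 × 5.62×10⁴ = 2.33×10⁻¹⁶ W = 233 aW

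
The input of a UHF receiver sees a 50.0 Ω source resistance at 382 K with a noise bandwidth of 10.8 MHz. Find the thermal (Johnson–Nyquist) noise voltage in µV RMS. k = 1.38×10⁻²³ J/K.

3.37 µV

V_n = √(4kTRB)
4kTRB = 4 × 1.38×10⁻²³ × 382 × 5.00×10¹ × 1.08×10⁷ = 1.14×10⁻¹¹ V²
V_n = √(1.14×10⁻¹¹) = 3.37×10⁻⁶ V = 3.37 µV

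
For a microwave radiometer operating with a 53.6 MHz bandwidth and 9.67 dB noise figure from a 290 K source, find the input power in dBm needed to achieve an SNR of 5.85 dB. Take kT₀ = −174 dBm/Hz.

−81.2 dBm

Sensitivity = −174 + 10 log₁₀(B) + NF + SNR_min
= −174 + 77.29 + 9.67 + 5.85
= −81.19 dBm → −81.2 dBm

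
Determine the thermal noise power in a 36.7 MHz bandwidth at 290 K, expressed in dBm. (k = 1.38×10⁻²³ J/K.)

P_n = kTB = 1.38×10⁻²³ × 290 × 3.67×10⁷ = 1.47×10⁻¹³ W
In dBm: 10 log₁₀(1.47×10⁻¹³ / 10⁻³) = −98.3 dBm

−98.3 dBm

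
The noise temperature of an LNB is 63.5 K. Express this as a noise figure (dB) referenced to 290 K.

F = 1 + T_e/T₀ = 1 + 63.5/290 = 1.21897
NF = 10 log₁₀(1.21897) = 0.860 dB

0.860 dB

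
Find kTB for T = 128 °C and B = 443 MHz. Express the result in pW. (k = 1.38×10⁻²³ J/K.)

T = 128 °C + 273.15 = 401.15 K
P_n = kTB = 1.38×10⁻²³ × 401.15 × 4.43×10⁸ = 2.45×10⁻¹² W = 2.45 pW

2.45 pW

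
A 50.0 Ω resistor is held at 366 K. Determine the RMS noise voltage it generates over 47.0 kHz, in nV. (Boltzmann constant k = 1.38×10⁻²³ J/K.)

V_n = √(4kTRB)
4kTRB = 4 × 1.38×10⁻²³ × 366 × 5.00×10¹ × 4.70×10⁴ = 4.75×10⁻¹⁴ V²
V_n = √(4.75×10⁻¹⁴) = 2.18×10⁻⁷ V = 218 nV

218 nV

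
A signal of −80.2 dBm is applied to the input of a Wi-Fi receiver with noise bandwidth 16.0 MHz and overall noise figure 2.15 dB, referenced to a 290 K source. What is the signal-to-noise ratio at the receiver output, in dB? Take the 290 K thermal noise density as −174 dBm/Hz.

19.6 dB

Noise floor: N = −174 + 10 log₁₀(B) + NF
10 log₁₀(1.60×10⁷) = 72.04 dB
N = −174 + 72.04 + 2.15 = −99.81 dBm
SNR = P_sig − N = −80.2 − (−99.81) = 19.61 dB → 19.6 dB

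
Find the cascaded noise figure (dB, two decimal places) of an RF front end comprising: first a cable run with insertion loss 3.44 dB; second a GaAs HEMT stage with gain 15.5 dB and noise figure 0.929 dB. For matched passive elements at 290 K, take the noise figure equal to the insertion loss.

Convert to linear (a loss of L dB is a gain of −L dB): F_i = 10^(NF_i/10), G_i = 10^(G_i,dB/10)
  Stage 1: F_1 = 10^(3.44/10) = 2.208, G_1 = 10^(−3.44/10) = 0.4529
  Stage 2: F_2 = 10^(0.929/10) = 1.239, G_2 = 10^(15.5/10) = 35.48
Friis cascade:
  F = 2.208 + (1.239 − 1)/0.4529 = 2.735
NF = 10 log₁₀(2.735) = 4.37 dB

4.37 dB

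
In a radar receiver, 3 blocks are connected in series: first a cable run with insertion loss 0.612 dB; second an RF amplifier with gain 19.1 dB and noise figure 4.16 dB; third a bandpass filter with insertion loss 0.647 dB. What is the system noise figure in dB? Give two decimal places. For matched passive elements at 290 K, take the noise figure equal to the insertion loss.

Convert to linear (a loss of L dB is a gain of −L dB): F_i = 10^(NF_i/10), G_i = 10^(G_i,dB/10)
  Stage 1: F_1 = 10^(0.612/10) = 1.151, G_1 = 10^(−0.612/10) = 0.8686
  Stage 2: F_2 = 10^(4.16/10) = 2.606, G_2 = 10^(19.1/10) = 81.28
  Stage 3: F_3 = 10^(0.647/10) = 1.161, G_3 = 10^(−0.647/10) = 0.8616
Friis cascade:
  F = 1.151 + (2.606 − 1)/0.8686 + (1.161 − 1)/70.60 = 3.003
NF = 10 log₁₀(3.003) = 4.78 dB

4.78 dB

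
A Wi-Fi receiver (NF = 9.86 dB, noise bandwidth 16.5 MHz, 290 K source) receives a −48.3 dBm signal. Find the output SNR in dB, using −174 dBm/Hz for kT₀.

Noise floor: N = −174 + 10 log₁₀(B) + NF
10 log₁₀(1.65×10⁷) = 72.17 dB
N = −174 + 72.17 + 9.86 = −91.97 dBm
SNR = P_sig − N = −48.3 − (−91.97) = 43.67 dB → 43.7 dB

43.7 dB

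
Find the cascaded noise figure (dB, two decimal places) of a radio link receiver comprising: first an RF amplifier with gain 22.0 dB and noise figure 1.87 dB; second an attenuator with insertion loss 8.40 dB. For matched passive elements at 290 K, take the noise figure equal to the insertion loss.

1.97 dB

Convert to linear (a loss of L dB is a gain of −L dB): F_i = 10^(NF_i/10), G_i = 10^(G_i,dB/10)
  Stage 1: F_1 = 10^(1.87/10) = 1.538, G_1 = 10^(22.0/10) = 158.5
  Stage 2: F_2 = 10^(8.40/10) = 6.918, G_2 = 10^(−8.40/10) = 0.1445
Friis cascade:
  F = 1.538 + (6.918 − 1)/158.5 = 1.575
NF = 10 log₁₀(1.575) = 1.97 dB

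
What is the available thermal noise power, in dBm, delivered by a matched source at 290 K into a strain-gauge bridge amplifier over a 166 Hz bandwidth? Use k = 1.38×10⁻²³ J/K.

P_n = kTB = 1.38×10⁻²³ × 290 × 1.66×10² = 6.64×10⁻¹⁹ W
In dBm: 10 log₁₀(6.64×10⁻¹⁹ / 10⁻³) = −151.8 dBm

−151.8 dBm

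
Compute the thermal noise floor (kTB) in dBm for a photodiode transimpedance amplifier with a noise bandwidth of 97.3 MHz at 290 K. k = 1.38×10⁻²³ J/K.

−94.1 dBm

P_n = kTB = 1.38×10⁻²³ × 290 × 9.73×10⁷ = 3.89×10⁻¹³ W
In dBm: 10 log₁₀(3.89×10⁻¹³ / 10⁻³) = −94.1 dBm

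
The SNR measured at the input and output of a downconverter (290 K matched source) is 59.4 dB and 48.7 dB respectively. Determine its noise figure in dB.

10.7 dB

NF (dB) = SNR_in(dB) − SNR_out(dB) when the source is at T₀
NF = 59.4 − 48.7 = 10.7 dB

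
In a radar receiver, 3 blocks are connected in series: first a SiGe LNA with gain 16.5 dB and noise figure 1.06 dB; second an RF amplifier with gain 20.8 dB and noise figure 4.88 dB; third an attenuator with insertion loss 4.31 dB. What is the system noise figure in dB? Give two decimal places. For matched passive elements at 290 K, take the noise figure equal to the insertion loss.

Convert to linear (a loss of L dB is a gain of −L dB): F_i = 10^(NF_i/10), G_i = 10^(G_i,dB/10)
  Stage 1: F_1 = 10^(1.06/10) = 1.276, G_1 = 10^(16.5/10) = 44.67
  Stage 2: F_2 = 10^(4.88/10) = 3.076, G_2 = 10^(20.8/10) = 120.2
  Stage 3: F_3 = 10^(4.31/10) = 2.698, G_3 = 10^(−4.31/10) = 0.3707
Friis cascade:
  F = 1.276 + (3.076 − 1)/44.67 + (2.698 − 1)/5370 = 1.323
NF = 10 log₁₀(1.323) = 1.22 dB

1.22 dB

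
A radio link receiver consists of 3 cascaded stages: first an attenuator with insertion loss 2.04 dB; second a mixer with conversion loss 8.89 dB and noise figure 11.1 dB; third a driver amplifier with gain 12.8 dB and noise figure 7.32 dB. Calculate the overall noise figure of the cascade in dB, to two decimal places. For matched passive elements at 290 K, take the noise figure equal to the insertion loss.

18.75 dB

Convert to linear (a loss of L dB is a gain of −L dB): F_i = 10^(NF_i/10), G_i = 10^(G_i,dB/10)
  Stage 1: F_1 = 10^(2.04/10) = 1.600, G_1 = 10^(−2.04/10) = 0.6252
  Stage 2: F_2 = 10^(11.1/10) = 12.88, G_2 = 10^(−8.89/10) = 0.1291
  Stage 3: F_3 = 10^(7.32/10) = 5.395, G_3 = 10^(12.8/10) = 19.05
Friis cascade:
  F = 1.600 + (12.88 − 1)/0.6252 + (5.395 − 1)/0.08072 = 75.05
NF = 10 log₁₀(75.05) = 18.75 dB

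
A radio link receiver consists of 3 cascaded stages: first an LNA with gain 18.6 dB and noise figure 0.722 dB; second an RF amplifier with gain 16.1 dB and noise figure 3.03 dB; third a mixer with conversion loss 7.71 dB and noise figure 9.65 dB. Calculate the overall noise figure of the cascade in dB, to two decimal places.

0.78 dB

Convert to linear (a loss of L dB is a gain of −L dB): F_i = 10^(NF_i/10), G_i = 10^(G_i,dB/10)
  Stage 1: F_1 = 10^(0.722/10) = 1.181, G_1 = 10^(18.6/10) = 72.44
  Stage 2: F_2 = 10^(3.03/10) = 2.009, G_2 = 10^(16.1/10) = 40.74
  Stage 3: F_3 = 10^(9.65/10) = 9.226, G_3 = 10^(−7.71/10) = 0.1694
Friis cascade:
  F = 1.181 + (2.009 − 1)/72.44 + (9.226 − 1)/2951 = 1.198
NF = 10 log₁₀(1.198) = 0.78 dB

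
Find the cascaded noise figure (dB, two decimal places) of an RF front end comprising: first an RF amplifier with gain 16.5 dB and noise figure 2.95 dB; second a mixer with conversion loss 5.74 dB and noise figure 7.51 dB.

Convert to linear (a loss of L dB is a gain of −L dB): F_i = 10^(NF_i/10), G_i = 10^(G_i,dB/10)
  Stage 1: F_1 = 10^(2.95/10) = 1.972, G_1 = 10^(16.5/10) = 44.67
  Stage 2: F_2 = 10^(7.51/10) = 5.636, G_2 = 10^(−5.74/10) = 0.2667
Friis cascade:
  F = 1.972 + (5.636 − 1)/44.67 = 2.076
NF = 10 log₁₀(2.076) = 3.17 dB

3.17 dB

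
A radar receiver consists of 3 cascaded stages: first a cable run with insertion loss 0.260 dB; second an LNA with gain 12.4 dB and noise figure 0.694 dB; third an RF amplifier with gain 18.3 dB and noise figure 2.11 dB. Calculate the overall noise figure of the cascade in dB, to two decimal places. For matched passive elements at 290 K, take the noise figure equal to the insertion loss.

Convert to linear (a loss of L dB is a gain of −L dB): F_i = 10^(NF_i/10), G_i = 10^(G_i,dB/10)
  Stage 1: F_1 = 10^(0.260/10) = 1.062, G_1 = 10^(−0.260/10) = 0.9419
  Stage 2: F_2 = 10^(0.694/10) = 1.173, G_2 = 10^(12.4/10) = 17.38
  Stage 3: F_3 = 10^(2.11/10) = 1.626, G_3 = 10^(18.3/10) = 67.61
Friis cascade:
  F = 1.062 + (1.173 − 1)/0.9419 + (1.626 − 1)/16.37 = 1.284
NF = 10 log₁₀(1.284) = 1.09 dB

1.09 dB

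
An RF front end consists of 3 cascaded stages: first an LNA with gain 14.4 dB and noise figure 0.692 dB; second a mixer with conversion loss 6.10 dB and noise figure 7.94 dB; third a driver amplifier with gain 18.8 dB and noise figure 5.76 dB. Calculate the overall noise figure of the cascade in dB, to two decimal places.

Convert to linear (a loss of L dB is a gain of −L dB): F_i = 10^(NF_i/10), G_i = 10^(G_i,dB/10)
  Stage 1: F_1 = 10^(0.692/10) = 1.173, G_1 = 10^(14.4/10) = 27.54
  Stage 2: F_2 = 10^(7.94/10) = 6.223, G_2 = 10^(−6.10/10) = 0.2455
  Stage 3: F_3 = 10^(5.76/10) = 3.767, G_3 = 10^(18.8/10) = 75.86
Friis cascade:
  F = 1.173 + (6.223 − 1)/27.54 + (3.767 − 1)/6.761 = 1.772
NF = 10 log₁₀(1.772) = 2.48 dB

2.48 dB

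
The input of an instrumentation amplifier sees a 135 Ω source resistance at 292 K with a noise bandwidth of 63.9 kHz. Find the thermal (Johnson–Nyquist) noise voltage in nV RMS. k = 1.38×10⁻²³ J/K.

373 nV

V_n = √(4kTRB)
4kTRB = 4 × 1.38×10⁻²³ × 292 × 1.35×10² × 6.39×10⁴ = 1.39×10⁻¹³ V²
V_n = √(1.39×10⁻¹³) = 3.73×10⁻⁷ V = 373 nV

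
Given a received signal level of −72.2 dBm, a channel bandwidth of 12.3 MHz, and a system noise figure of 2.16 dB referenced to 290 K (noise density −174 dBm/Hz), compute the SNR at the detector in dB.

Noise floor: N = −174 + 10 log₁₀(B) + NF
10 log₁₀(1.23×10⁷) = 70.9 dB
N = −174 + 70.9 + 2.16 = −100.94 dBm
SNR = P_sig − N = −72.2 − (−100.94) = 28.74 dB → 28.7 dB

28.7 dB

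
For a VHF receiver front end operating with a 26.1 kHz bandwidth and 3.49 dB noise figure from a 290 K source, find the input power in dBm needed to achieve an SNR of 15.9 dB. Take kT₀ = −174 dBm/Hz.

−110.4 dBm

Sensitivity = −174 + 10 log₁₀(B) + NF + SNR_min
= −174 + 44.17 + 3.49 + 15.9
= −110.44 dBm → −110.4 dBm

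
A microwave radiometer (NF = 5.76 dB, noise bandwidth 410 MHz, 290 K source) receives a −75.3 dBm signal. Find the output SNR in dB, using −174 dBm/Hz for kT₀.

Noise floor: N = −174 + 10 log₁₀(B) + NF
10 log₁₀(4.10×10⁸) = 86.13 dB
N = −174 + 86.13 + 5.76 = −82.11 dBm
SNR = P_sig − N = −75.3 − (−82.11) = 6.81 dB → 6.8 dB

6.8 dB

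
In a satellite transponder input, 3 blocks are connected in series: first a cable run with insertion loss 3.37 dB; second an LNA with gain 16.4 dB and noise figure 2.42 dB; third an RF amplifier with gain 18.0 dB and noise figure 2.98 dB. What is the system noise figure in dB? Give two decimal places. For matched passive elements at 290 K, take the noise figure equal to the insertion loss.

Convert to linear (a loss of L dB is a gain of −L dB): F_i = 10^(NF_i/10), G_i = 10^(G_i,dB/10)
  Stage 1: F_1 = 10^(3.37/10) = 2.173, G_1 = 10^(−3.37/10) = 0.4603
  Stage 2: F_2 = 10^(2.42/10) = 1.746, G_2 = 10^(16.4/10) = 43.65
  Stage 3: F_3 = 10^(2.98/10) = 1.986, G_3 = 10^(18.0/10) = 63.10
Friis cascade:
  F = 2.173 + (1.746 − 1)/0.4603 + (1.986 − 1)/20.09 = 3.842
NF = 10 log₁₀(3.842) = 5.85 dB

5.85 dB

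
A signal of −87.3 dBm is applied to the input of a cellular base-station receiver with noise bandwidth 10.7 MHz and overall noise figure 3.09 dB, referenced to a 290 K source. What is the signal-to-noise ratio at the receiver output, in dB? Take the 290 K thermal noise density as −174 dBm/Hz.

13.3 dB

Noise floor: N = −174 + 10 log₁₀(B) + NF
10 log₁₀(1.07×10⁷) = 70.29 dB
N = −174 + 70.29 + 3.09 = −100.62 dBm
SNR = P_sig − N = −87.3 − (−100.62) = 13.32 dB → 13.3 dB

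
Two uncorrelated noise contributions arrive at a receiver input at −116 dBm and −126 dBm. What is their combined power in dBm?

Convert to linear, add, convert back:
P₁ = 2.51×10⁻¹⁵ W, P₂ = 2.51×10⁻¹⁶ W
P_tot = 2.76×10⁻¹⁵ W → 10 log₁₀(P_tot / 10⁻³) = −115.6 dBm

−115.6 dBm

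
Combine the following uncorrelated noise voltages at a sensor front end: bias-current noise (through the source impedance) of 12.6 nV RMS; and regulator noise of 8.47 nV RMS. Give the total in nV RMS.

15.2 nV

Uncorrelated sources add in power (mean-square): V_tot = √(ΣV_i²)
V_tot = √[(1.26×10⁻⁸)² + (8.47×10⁻⁹)²] = 1.52×10⁻⁸ V = 15.2 nV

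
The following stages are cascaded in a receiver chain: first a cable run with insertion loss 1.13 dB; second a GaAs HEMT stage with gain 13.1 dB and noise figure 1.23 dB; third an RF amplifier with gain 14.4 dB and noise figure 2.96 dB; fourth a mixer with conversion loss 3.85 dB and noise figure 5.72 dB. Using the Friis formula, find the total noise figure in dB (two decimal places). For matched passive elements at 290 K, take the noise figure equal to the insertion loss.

2.53 dB

Convert to linear (a loss of L dB is a gain of −L dB): F_i = 10^(NF_i/10), G_i = 10^(G_i,dB/10)
  Stage 1: F_1 = 10^(1.13/10) = 1.297, G_1 = 10^(−1.13/10) = 0.7709
  Stage 2: F_2 = 10^(1.23/10) = 1.327, G_2 = 10^(13.1/10) = 20.42
  Stage 3: F_3 = 10^(2.96/10) = 1.977, G_3 = 10^(14.4/10) = 27.54
  Stage 4: F_4 = 10^(5.72/10) = 3.733, G_4 = 10^(−3.85/10) = 0.4121
Friis cascade:
  F = 1.297 + (1.327 − 1)/0.7709 + (1.977 − 1)/15.74 + (3.733 − 1)/433.5 = 1.790
NF = 10 log₁₀(1.790) = 2.53 dB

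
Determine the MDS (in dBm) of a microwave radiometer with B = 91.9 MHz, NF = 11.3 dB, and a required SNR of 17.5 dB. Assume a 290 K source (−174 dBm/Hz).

−65.6 dBm

Sensitivity = −174 + 10 log₁₀(B) + NF + SNR_min
= −174 + 79.63 + 11.3 + 17.5
= −65.57 dBm → −65.6 dBm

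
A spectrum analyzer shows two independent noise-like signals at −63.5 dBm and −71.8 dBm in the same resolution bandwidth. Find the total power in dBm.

Convert to linear, add, convert back:
P₁ = 4.47×10⁻¹⁰ W, P₂ = 6.61×10⁻¹¹ W
P_tot = 5.13×10⁻¹⁰ W → 10 log₁₀(P_tot / 10⁻³) = −62.9 dBm

−62.9 dBm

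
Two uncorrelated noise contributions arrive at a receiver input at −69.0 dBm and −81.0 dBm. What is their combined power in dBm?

Convert to linear, add, convert back:
P₁ = 1.26×10⁻¹⁰ W, P₂ = 7.94×10⁻¹² W
P_tot = 1.34×10⁻¹⁰ W → 10 log₁₀(P_tot / 10⁻³) = −68.7 dBm

−68.7 dBm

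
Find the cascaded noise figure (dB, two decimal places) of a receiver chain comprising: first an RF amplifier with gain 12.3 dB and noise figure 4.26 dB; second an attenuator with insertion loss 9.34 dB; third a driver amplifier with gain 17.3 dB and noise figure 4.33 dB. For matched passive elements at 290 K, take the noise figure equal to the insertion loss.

6.00 dB

Convert to linear (a loss of L dB is a gain of −L dB): F_i = 10^(NF_i/10), G_i = 10^(G_i,dB/10)
  Stage 1: F_1 = 10^(4.26/10) = 2.667, G_1 = 10^(12.3/10) = 16.98
  Stage 2: F_2 = 10^(9.34/10) = 8.590, G_2 = 10^(−9.34/10) = 0.1164
  Stage 3: F_3 = 10^(4.33/10) = 2.710, G_3 = 10^(17.3/10) = 53.70
Friis cascade:
  F = 2.667 + (8.590 − 1)/16.98 + (2.710 − 1)/1.977 = 3.979
NF = 10 log₁₀(3.979) = 6.00 dB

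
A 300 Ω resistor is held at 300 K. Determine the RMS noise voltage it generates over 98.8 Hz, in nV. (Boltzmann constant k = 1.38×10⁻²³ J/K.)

22.2 nV

V_n = √(4kTRB)
4kTRB = 4 × 1.38×10⁻²³ × 300 × 3.00×10² × 9.88×10¹ = 4.91×10⁻¹⁶ V²
V_n = √(4.91×10⁻¹⁶) = 2.22×10⁻⁸ V = 22.2 nV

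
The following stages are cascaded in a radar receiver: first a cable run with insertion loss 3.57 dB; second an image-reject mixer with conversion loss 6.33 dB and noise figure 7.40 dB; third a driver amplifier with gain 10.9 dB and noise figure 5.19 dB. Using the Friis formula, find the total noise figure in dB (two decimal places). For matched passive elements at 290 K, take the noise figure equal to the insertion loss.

15.44 dB

Convert to linear (a loss of L dB is a gain of −L dB): F_i = 10^(NF_i/10), G_i = 10^(G_i,dB/10)
  Stage 1: F_1 = 10^(3.57/10) = 2.275, G_1 = 10^(−3.57/10) = 0.4395
  Stage 2: F_2 = 10^(7.40/10) = 5.495, G_2 = 10^(−6.33/10) = 0.2328
  Stage 3: F_3 = 10^(5.19/10) = 3.304, G_3 = 10^(10.9/10) = 12.30
Friis cascade:
  F = 2.275 + (5.495 − 1)/0.4395 + (3.304 − 1)/0.1023 = 35.02
NF = 10 log₁₀(35.02) = 15.44 dB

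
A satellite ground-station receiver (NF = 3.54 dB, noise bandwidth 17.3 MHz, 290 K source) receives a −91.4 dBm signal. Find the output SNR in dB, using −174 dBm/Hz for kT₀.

Noise floor: N = −174 + 10 log₁₀(B) + NF
10 log₁₀(1.73×10⁷) = 72.38 dB
N = −174 + 72.38 + 3.54 = −98.08 dBm
SNR = P_sig − N = −91.4 − (−98.08) = 6.68 dB → 6.7 dB

6.7 dB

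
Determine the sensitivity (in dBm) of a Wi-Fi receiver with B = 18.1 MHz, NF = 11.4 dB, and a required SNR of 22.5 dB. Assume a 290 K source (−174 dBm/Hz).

Sensitivity = −174 + 10 log₁₀(B) + NF + SNR_min
= −174 + 72.58 + 11.4 + 22.5
= −67.52 dBm → −67.5 dBm

−67.5 dBm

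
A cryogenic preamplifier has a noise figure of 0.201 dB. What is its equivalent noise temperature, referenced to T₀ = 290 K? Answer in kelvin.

13.7 K

F = 10^(0.201/10) = 1.04737
T_e = (F − 1)·T₀ = (1.04737 − 1) × 290 = 13.7 K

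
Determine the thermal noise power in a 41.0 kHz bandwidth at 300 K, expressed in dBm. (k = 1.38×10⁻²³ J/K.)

−127.7 dBm

P_n = kTB = 1.38×10⁻²³ × 300 × 4.10×10⁴ = 1.70×10⁻¹⁶ W
In dBm: 10 log₁₀(1.70×10⁻¹⁶ / 10⁻³) = −127.7 dBm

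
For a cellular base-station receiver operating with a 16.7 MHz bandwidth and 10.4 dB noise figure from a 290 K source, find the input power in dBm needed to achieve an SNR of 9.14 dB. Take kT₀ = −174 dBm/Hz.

−82.2 dBm

Sensitivity = −174 + 10 log₁₀(B) + NF + SNR_min
= −174 + 72.23 + 10.4 + 9.14
= −82.23 dBm → −82.2 dBm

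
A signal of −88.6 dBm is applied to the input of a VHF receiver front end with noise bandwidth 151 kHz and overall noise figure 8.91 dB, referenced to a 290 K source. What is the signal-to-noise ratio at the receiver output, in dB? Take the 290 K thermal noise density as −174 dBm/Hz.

24.7 dB

Noise floor: N = −174 + 10 log₁₀(B) + NF
10 log₁₀(1.51×10⁵) = 51.79 dB
N = −174 + 51.79 + 8.91 = −113.30 dBm
SNR = P_sig − N = −88.6 − (−113.30) = 24.70 dB → 24.7 dB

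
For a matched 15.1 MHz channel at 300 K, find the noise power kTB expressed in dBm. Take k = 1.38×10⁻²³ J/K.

P_n = kTB = 1.38×10⁻²³ × 300 × 1.51×10⁷ = 6.25×10⁻¹⁴ W
In dBm: 10 log₁₀(6.25×10⁻¹⁴ / 10⁻³) = −102.0 dBm

−102.0 dBm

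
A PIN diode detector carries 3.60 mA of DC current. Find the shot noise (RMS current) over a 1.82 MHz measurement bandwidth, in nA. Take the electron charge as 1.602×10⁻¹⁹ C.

45.8 nA

I_n = √(2qI·B)
2qI·B = 2 × 1.602×10⁻¹⁹ × 3.60×10⁻³ × 1.82×10⁶ = 2.10×10⁻¹⁵ A²
I_n = √(2.10×10⁻¹⁵) = 4.58×10⁻⁸ A = 45.8 nA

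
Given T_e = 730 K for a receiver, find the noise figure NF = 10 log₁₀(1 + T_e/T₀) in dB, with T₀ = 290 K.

F = 1 + T_e/T₀ = 1 + 730/290 = 3.51724
NF = 10 log₁₀(3.51724) = 5.46 dB

5.46 dB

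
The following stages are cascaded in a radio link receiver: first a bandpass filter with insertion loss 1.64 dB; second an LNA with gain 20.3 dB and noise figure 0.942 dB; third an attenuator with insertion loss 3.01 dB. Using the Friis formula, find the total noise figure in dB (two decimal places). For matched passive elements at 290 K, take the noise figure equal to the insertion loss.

2.61 dB

Convert to linear (a loss of L dB is a gain of −L dB): F_i = 10^(NF_i/10), G_i = 10^(G_i,dB/10)
  Stage 1: F_1 = 10^(1.64/10) = 1.459, G_1 = 10^(−1.64/10) = 0.6855
  Stage 2: F_2 = 10^(0.942/10) = 1.242, G_2 = 10^(20.3/10) = 107.2
  Stage 3: F_3 = 10^(3.01/10) = 2.000, G_3 = 10^(−3.01/10) = 0.5000
Friis cascade:
  F = 1.459 + (1.242 − 1)/0.6855 + (2.000 − 1)/73.45 = 1.826
NF = 10 log₁₀(1.826) = 2.61 dB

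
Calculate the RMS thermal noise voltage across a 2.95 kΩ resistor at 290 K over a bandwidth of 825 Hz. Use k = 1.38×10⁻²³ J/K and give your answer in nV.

V_n = √(4kTRB)
4kTRB = 4 × 1.38×10⁻²³ × 290 × 2.95×10³ × 8.25×10² = 3.90×10⁻¹⁴ V²
V_n = √(3.90×10⁻¹⁴) = 1.97×10⁻⁷ V = 197 nV

197 nV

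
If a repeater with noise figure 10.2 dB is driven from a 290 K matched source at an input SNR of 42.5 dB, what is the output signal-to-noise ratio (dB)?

By definition F = SNR_in/SNR_out, so in dB: SNR_out = SNR_in − NF
SNR_out = 42.5 − 10.2 = 32.3 dB

32.3 dB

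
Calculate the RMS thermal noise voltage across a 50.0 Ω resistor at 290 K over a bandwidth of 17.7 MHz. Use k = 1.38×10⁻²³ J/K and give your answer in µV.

3.76 µV

V_n = √(4kTRB)
4kTRB = 4 × 1.38×10⁻²³ × 290 × 5.00×10¹ × 1.77×10⁷ = 1.42×10⁻¹¹ V²
V_n = √(1.42×10⁻¹¹) = 3.76×10⁻⁶ V = 3.76 µV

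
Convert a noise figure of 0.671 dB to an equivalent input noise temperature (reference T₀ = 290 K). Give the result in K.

F = 10^(0.671/10) = 1.16708
T_e = (F − 1)·T₀ = (1.16708 − 1) × 290 = 48.5 K

48.5 K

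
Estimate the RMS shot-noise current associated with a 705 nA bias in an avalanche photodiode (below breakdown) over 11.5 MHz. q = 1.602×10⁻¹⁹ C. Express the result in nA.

1.61 nA

I_n = √(2qI·B)
2qI·B = 2 × 1.602×10⁻¹⁹ × 7.05×10⁻⁷ × 1.15×10⁷ = 2.60×10⁻¹⁸ A²
I_n = √(2.60×10⁻¹⁸) = 1.61×10⁻⁹ A = 1.61 nA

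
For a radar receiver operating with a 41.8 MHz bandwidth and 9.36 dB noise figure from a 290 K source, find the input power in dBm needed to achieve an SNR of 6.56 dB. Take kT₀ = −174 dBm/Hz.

Sensitivity = −174 + 10 log₁₀(B) + NF + SNR_min
= −174 + 76.21 + 9.36 + 6.56
= −81.87 dBm → −81.9 dBm

−81.9 dBm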